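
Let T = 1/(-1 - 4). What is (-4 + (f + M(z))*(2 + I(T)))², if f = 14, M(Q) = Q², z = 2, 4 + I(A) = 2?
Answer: 16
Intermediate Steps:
T = -⅕ (T = 1/(-5) = -⅕ ≈ -0.20000)
I(A) = -2 (I(A) = -4 + 2 = -2)
(-4 + (f + M(z))*(2 + I(T)))² = (-4 + (14 + 2²)*(2 - 2))² = (-4 + (14 + 4)*0)² = (-4 + 18*0)² = (-4 + 0)² = (-4)² = 16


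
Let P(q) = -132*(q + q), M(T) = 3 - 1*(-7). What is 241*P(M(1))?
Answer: -636240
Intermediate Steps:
M(T) = 10 (M(T) = 3 + 7 = 10)
P(q) = -264*q
241*P(M(1)) = 241*(-264*10) = 241*(-2640) = -636240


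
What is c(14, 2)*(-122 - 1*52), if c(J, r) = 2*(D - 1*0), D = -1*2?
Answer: 696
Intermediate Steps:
D = -2
c(J, r) = -4 (c(J, r) = 2*(-2 - 1*0) = 2*(-2 + 0) = 2*(-2) = -4)
c(14, 2)*(-122 - 1*52) = -4*(-122 - 1*52) = -4*(-122 - 52) = -4*(-174) = 696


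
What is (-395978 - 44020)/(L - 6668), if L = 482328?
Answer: -219999/237830 ≈ -0.92503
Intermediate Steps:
(-395978 - 44020)/(L - 6668) = (-395978 - 44020)/(482328 - 6668) = -439998/475660 = -439998*1/475660 = -219999/237830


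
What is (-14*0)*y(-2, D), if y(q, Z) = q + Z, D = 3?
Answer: 0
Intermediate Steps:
y(q, Z) = Z + q
(-14*0)*y(-2, D) = (-14*0)*(3 - 2) = 0*1 = 0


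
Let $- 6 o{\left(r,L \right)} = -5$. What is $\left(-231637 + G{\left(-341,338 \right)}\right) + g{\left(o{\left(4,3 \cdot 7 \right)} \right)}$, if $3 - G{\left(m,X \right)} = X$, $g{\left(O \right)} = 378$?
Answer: $-231594$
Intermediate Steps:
$o{\left(r,L \right)} = \frac{5}{6}$ ($o{\left(r,L \right)} = \left(- \frac{1}{6}\right) \left(-5\right) = \frac{5}{6}$)
$G{\left(m,X \right)} = 3 - X$
$\left(-231637 + G{\left(-341,338 \right)}\right) + g{\left(o{\left(4,3 \cdot 7 \right)} \right)} = \left(-231637 + \left(3 - 338\right)\right) + 378 = \left(-231637 - 335\right) + 378 = -231972 + 378 = -231594$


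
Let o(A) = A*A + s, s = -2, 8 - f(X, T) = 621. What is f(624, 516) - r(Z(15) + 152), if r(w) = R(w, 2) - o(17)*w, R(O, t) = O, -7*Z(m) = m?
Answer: 295723/7 ≈ 42246.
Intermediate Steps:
f(X, T) = -613 (f(X, T) = 8 - 1*621 = 8 - 621 = -613)
Z(m) = -m/7
o(A) = -2 + A² (o(A) = A*A - 2 = A² - 2 = -2 + A²)
r(w) = -286*w (r(w) = w - (-2 + 17²)*w = w - (-2 + 289)*w = w - 287*w = -286*w)
f(624, 516) - r(Z(15) + 152) = -613 - (-286)*(-⅐*15 + 152) = -613 - (-286)*(-15/7 + 152) = -613 - (-286)*1049/7 = -613 - 1*(-300014/7) = -613 + 300014/7 = 295723/7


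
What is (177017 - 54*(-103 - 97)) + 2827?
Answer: 190644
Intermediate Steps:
(177017 - 54*(-103 - 97)) + 2827 = (177017 - 54*(-200)) + 2827 = (177017 + 10800) + 2827 = 187817 + 2827 = 190644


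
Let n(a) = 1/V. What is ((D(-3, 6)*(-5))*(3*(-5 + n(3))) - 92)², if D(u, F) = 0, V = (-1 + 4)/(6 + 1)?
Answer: 8464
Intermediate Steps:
V = 3/7 ≈ 0.42857
n(a) = 7/3 (n(a) = 1/(3/7) = 7/3)
((D(-3, 6)*(-5))*(3*(-5 + n(3))) - 92)² = ((0*(-5))*(3*(-5 + 7/3)) - 92)² = (0*(3*(-8/3)) - 92)² = (0*(-8) - 92)² = (0 - 92)² = (-92)² = 8464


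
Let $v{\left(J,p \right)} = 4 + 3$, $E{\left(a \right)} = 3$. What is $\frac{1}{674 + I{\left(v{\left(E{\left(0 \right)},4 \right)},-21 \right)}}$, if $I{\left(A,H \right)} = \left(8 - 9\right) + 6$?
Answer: $\frac{1}{679} \approx 0.0014728$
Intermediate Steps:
$v{\left(J,p \right)} = 7$
$I{\left(A,H \right)} = 5$ ($I{\left(A,H \right)} = -1 + 6 = 5$)
$\frac{1}{674 + I{\left(v{\left(E{\left(0 \right)},4 \right)},-21 \right)}} = \frac{1}{674 + 5} = \frac{1}{679}$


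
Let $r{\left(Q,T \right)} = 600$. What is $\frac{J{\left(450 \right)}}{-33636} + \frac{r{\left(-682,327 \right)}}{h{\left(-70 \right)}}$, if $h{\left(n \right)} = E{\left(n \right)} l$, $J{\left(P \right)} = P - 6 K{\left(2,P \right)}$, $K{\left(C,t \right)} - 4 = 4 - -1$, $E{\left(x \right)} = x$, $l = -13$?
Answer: $\frac{165177}{255073} \approx 0.64757$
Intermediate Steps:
$K{\left(C,t \right)} = 9$ ($K{\left(C,t \right)} = 4 + \left(4 - -1\right) = 4 + \left(4 + 1\right) = 4 + 5 = 9$)
$J{\left(P \right)} = -54 + P$ ($J{\left(P \right)} = P - 54 = -54 + P$)
$h{\left(n \right)} = - 13 n$ ($h{\left(n \right)} = n \left(-13\right) = - 13 n$)
$\frac{J{\left(450 \right)}}{-33636} + \frac{r{\left(-682,327 \right)}}{h{\left(-70 \right)}} = \frac{-54 + 450}{-33636} + \frac{600}{\left(-13\right) \left(-70\right)} = 396 \left(- \frac{1}{33636}\right) + \frac{600}{910} = - \frac{33}{2803} + 600 \cdot \frac{1}{910} = - \frac{33}{2803} + \frac{60}{91} = \frac{165177}{255073}$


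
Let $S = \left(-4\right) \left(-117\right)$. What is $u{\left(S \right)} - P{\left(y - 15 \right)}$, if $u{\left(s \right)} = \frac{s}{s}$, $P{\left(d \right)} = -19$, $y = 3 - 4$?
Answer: $20$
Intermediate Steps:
$y = -1$ ($y = 3 - 4 = -1$)
$S = 468$
$u{\left(s \right)} = 1$
$u{\left(S \right)} - P{\left(y - 15 \right)} = 1 - -19 = 1 + 19 = 20$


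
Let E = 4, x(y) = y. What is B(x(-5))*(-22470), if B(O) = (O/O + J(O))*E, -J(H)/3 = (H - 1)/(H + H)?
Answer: 71904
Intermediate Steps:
J(H) = -3*(-1 + H)/(2*H) (J(H) = -3*(H - 1)/(H + H) = -3*(-1 + H)/(2*H))
B(O) = 4 + 6*(1 - O)/O (B(O) = (O/O + 3*(1 - O)/(2*O))*4 = (1 + 3*(1 - O)/(2*O))*4 = 4 + 6*(1 - O)/O)
B(x(-5))*(-22470) = (-2 + 6/(-5))*(-22470) = (-2 + 6*(-⅕))*(-22470) = (-2 - 6/5)*(-22470) = -16/5*(-22470) = 71904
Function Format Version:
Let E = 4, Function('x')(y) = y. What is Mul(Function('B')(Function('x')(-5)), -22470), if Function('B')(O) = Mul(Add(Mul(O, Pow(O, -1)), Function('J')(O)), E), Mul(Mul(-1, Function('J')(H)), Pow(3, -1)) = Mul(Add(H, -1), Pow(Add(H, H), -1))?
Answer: 71904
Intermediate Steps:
Function('J')(H) = Mul(Rational(-3, 2), Pow(H, -1), Add(-1, H)) (Function('J')(H) = Mul(-3, Mul(Add(H, -1), Pow(Add(H, H), -1))) = Mul(-3, Mul(Add(-1, H), Pow(Mul(2, H), -1))) = Mul(-3, Mul(Add(-1, H), Mul(Rational(1, 2), Pow(H, -1)))) = Mul(-3, Mul(Rational(1, 2), Pow(H, -1), Add(-1, H))) = Mul(Rational(-3, 2), Pow(H, -1), Add(-1, H)))
Function('B')(O) = Add(4, Mul(6, Pow(O, -1), Add(1, Mul(-1, O)))) (Function('B')(O) = Mul(Add(Mul(O, Pow(O, -1)), Mul(Rational(3, 2), Pow(O, -1), Add(1, Mul(-1, O)))), 4) = Mul(Add(1, Mul(Rational(3, 2), Pow(O, -1), Add(1, Mul(-1, O)))), 4) = Add(4, Mul(6, Pow(O, -1), Add(1, Mul(-1, O)))))
Mul(Function('B')(Function('x')(-5)), -22470) = Mul(Add(-2, Mul(6, Pow(-5, -1))), -22470) = Mul(Add(-2, Mul(6, Rational(-1, 5))), -22470) = Mul(Add(-2, Rational(-6, 5)), -22470) = Mul(Rational(-16, 5), -22470) = 71904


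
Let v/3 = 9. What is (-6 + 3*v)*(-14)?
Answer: -1050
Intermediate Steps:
v = 27 (v = 3*9 = 27)
(-6 + 3*v)*(-14) = (-6 + 3*27)*(-14) = (-6 + 81)*(-14) = 75*(-14) = -1050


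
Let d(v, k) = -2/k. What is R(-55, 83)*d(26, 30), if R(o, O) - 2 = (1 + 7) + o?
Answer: 3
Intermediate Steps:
R(o, O) = 10 + o (R(o, O) = 2 + ((1 + 7) + o) = 2 + (8 + o) = 10 + o)
R(-55, 83)*d(26, 30) = (10 - 55)*(-2/30) = -(-90)/30 = -45*(-1/15) = 3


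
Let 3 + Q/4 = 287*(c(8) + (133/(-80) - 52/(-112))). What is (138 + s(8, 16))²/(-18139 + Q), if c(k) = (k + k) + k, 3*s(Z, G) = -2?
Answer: 3394880/1444581 ≈ 2.3501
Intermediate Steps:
s(Z, G) = -⅔ (s(Z, G) = (⅓)*(-2) = -⅔)
c(k) = 3*k (c(k) = 2*k + k = 3*k)
Q = 523289/20 (Q = -12 + 4*(287*(3*8 + (133/(-80) - 52/(-112)))) = -12 + 4*(287*(24 + (133*(-1/80) - 52*(-1/112)))) = -12 + 4*(287*(24 + (-133/80 + 13/28))) = -12 + 4*(287*(24 - 671/560)) = -12 + 4*(287*(12769/560)) = -12 + 4*(523529/80) = -12 + 523529/20 = 523289/20 ≈ 26164.)
(138 + s(8, 16))²/(-18139 + Q) = (138 - ⅔)²/(-18139 + 523289/20) = (412/3)²/(160509/20) = (169744/9)*(20/160509) = 3394880/1444581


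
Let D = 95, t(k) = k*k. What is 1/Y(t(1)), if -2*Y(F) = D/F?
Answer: -2/95 ≈ -0.021053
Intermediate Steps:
t(k) = k²
Y(F) = -95/(2*F)
1/Y(t(1)) = 1/(-95/(2*(1²))) = 1/(-95/2/1) = 1/(-95/2*1) = 1/(-95/2) = -2/95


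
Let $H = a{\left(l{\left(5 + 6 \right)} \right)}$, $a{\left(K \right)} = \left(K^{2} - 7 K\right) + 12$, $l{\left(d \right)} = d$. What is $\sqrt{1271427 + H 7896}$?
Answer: $\sqrt{1713603} \approx 1309.0$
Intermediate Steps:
$a{\left(K \right)} = 12 + K^{2} - 7 K$
$H = 56$ ($H = 12 + \left(5 + 6\right)^{2} - 7 \left(5 + 6\right) = 12 + 11^{2} - 77 = 12 + 121 - 77 = 56$)
$\sqrt{1271427 + H 7896} = \sqrt{1271427 + 56 \cdot 7896} = \sqrt{1271427 + 442176} = \sqrt{1713603}$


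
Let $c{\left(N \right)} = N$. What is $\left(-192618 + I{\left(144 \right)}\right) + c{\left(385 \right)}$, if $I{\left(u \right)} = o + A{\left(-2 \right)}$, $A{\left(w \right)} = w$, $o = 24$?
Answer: $-192211$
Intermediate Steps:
$I{\left(u \right)} = 22$ ($I{\left(u \right)} = 24 - 2 = 22$)
$\left(-192618 + I{\left(144 \right)}\right) + c{\left(385 \right)} = \left(-192618 + 22\right) + 385 = -192596 + 385 = -192211$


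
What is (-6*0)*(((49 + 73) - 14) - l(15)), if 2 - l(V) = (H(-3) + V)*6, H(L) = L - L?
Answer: 0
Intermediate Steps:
H(L) = 0
l(V) = 2 - 6*V (l(V) = 2 - (0 + V)*6 = 2 - V*6 = 2 - 6*V)
(-6*0)*(((49 + 73) - 14) - l(15)) = (-6*0)*(((49 + 73) - 14) - (2 - 6*15)) = 0*((122 - 14) - (2 - 90)) = 0*(108 - 1*(-88)) = 0*(108 + 88) = 0*196 = 0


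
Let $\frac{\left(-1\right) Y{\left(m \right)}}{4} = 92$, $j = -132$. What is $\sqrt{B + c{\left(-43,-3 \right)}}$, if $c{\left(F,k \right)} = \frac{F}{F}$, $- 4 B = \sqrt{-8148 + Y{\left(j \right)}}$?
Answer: $\frac{\sqrt{4 - 2 i \sqrt{2129}}}{2} \approx 3.4707 - 3.3236 i$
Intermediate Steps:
$Y{\left(m \right)} = -368$ ($Y{\left(m \right)} = \left(-4\right) 92 = -368$)
$B = - \frac{i \sqrt{2129}}{2}$ ($B = - \frac{\sqrt{-8148 - 368}}{4} = - \frac{\sqrt{-8516}}{4} = - \frac{2 i \sqrt{2129}}{4} = - \frac{i \sqrt{2129}}{2} \approx - 23.071 i$)
$c{\left(F,k \right)} = 1$
$\sqrt{B + c{\left(-43,-3 \right)}} = \sqrt{- \frac{i \sqrt{2129}}{2} + 1} = \sqrt{1 - \frac{i \sqrt{2129}}{2}}$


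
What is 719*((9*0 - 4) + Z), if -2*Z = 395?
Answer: -289757/2 ≈ -1.4488e+5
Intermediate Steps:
Z = -395/2 (Z = -½*395 = -395/2 ≈ -197.50)
719*((9*0 - 4) + Z) = 719*((9*0 - 4) - 395/2) = 719*((0 - 4) - 395/2) = 719*(-4 - 395/2) = 719*(-403/2) = -289757/2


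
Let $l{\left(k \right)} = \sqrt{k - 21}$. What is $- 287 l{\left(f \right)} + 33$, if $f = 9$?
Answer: $33 - 574 i \sqrt{3} \approx 33.0 - 994.2 i$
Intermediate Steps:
$l{\left(k \right)} = \sqrt{-21 + k}$
$- 287 l{\left(f \right)} + 33 = - 287 \sqrt{-21 + 9} + 33 = - 287 \sqrt{-12} + 33 = - 287 \cdot 2 i \sqrt{3} + 33 = - 574 i \sqrt{3} + 33 = 33 - 574 i \sqrt{3}$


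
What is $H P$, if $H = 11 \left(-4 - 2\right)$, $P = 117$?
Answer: $-7722$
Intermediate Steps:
$H = -66$ ($H = 11 \left(-6\right) = -66$)
$H P = \left(-66\right) 117 = -7722$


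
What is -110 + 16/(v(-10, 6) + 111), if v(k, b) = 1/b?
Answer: -73274/667 ≈ -109.86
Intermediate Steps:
-110 + 16/(v(-10, 6) + 111) = -110 + 16/(1/6 + 111) = -110 + 16/(⅙ + 111) = -110 + 16/(667/6) = -110 + 16*(6/667) = -110 + 96/667 = -73274/667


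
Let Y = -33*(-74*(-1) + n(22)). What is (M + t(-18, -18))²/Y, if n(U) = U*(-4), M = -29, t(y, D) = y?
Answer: 2209/462 ≈ 4.7814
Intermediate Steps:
n(U) = -4*U
Y = 462 (Y = -33*(-74*(-1) - 4*22) = -33*(74 - 88) = -33*(-14) = 462)
(M + t(-18, -18))²/Y = (-29 - 18)²/462 = (-47)²*(1/462) = 2209*(1/462) = 2209/462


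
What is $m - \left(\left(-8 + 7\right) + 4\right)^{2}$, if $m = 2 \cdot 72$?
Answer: $135$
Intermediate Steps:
$m = 144$
$m - \left(\left(-8 + 7\right) + 4\right)^{2} = 144 - \left(\left(-8 + 7\right) + 4\right)^{2} = 144 - \left(-1 + 4\right)^{2} = 144 - 3^{2} = 144 - 9 = 135$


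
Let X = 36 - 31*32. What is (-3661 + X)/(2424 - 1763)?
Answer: -4617/661 ≈ -6.9849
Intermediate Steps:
X = -956 (X = 36 - 992 = -956)
(-3661 + X)/(2424 - 1763) = (-3661 - 956)/(2424 - 1763) = -4617/661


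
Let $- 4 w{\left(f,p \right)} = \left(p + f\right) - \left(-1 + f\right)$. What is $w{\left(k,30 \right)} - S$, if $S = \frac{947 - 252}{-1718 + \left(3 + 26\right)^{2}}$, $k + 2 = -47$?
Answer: $- \frac{24407}{3508} \approx -6.9575$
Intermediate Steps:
$k = -49$ ($k = -2 - 47 = -49$)
$w{\left(f,p \right)} = - \frac{1}{4} - \frac{p}{4}$ ($w{\left(f,p \right)} = - \frac{\left(p + f\right) - \left(-1 + f\right)}{4} = - \frac{\left(f + p\right) - \left(-1 + f\right)}{4} = - \frac{1 + p}{4} = - \frac{1}{4} - \frac{p}{4}$)
$S = - \frac{695}{877}$ ($S = \frac{695}{-1718 + 29^{2}} = \frac{695}{-1718 + 841} = \frac{695}{-877} = 695 \left(- \frac{1}{877}\right) = - \frac{695}{877} \approx -0.79247$)
$w{\left(k,30 \right)} - S = \left(- \frac{1}{4} - \frac{15}{2}\right) - - \frac{695}{877} = \left(- \frac{1}{4} - \frac{15}{2}\right) + \frac{695}{877} = - \frac{31}{4} + \frac{695}{877} = - \frac{24407}{3508}$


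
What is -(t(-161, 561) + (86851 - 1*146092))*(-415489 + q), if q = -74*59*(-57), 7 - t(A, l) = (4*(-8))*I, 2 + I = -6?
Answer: -9912640230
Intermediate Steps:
I = -8 (I = -2 - 6 = -8)
t(A, l) = -249 (t(A, l) = 7 - 4*(-8)*(-8) = 7 - (-32)*(-8) = 7 - 1*256 = 7 - 256 = -249)
q = 248862 (q = -4366*(-57) = 248862)
-(t(-161, 561) + (86851 - 1*146092))*(-415489 + q) = -(-249 + (86851 - 1*146092))*(-415489 + 248862) = -(-249 + (86851 - 146092))*(-166627) = -(-249 - 59241)*(-166627) = -(-59490)*(-166627) = -1*9912640230 = -9912640230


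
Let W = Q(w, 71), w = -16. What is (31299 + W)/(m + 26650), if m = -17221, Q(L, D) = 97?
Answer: 31396/9429 ≈ 3.3297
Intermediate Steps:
W = 97
(31299 + W)/(m + 26650) = (31299 + 97)/(-17221 + 26650) = 31396/9429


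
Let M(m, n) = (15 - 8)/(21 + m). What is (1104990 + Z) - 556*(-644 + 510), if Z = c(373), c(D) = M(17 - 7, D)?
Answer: 36564321/31 ≈ 1.1795e+6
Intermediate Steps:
M(m, n) = 7/(21 + m)
c(D) = 7/31 (c(D) = 7/(21 + (17 - 7)) = 7/(21 + 10) = 7/31)
Z = 7/31 ≈ 0.22581
(1104990 + Z) - 556*(-644 + 510) = (1104990 + 7/31) - 556*(-644 + 510) = 34254697/31 - 556*(-134) = 34254697/31 + 74504 = 36564321/31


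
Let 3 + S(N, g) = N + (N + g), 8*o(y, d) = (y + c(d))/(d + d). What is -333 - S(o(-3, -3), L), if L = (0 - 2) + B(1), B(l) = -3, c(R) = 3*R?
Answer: -651/2 ≈ -325.50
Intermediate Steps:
o(y, d) = (y + 3*d)/(16*d) (o(y, d) = ((y + 3*d)/(d + d))/8 = ((y + 3*d)/((2*d)))/8 = ((y + 3*d)*(1/(2*d)))/8 = ((y + 3*d)/(2*d))/8 = (y + 3*d)/(16*d))
L = -5 (L = (0 - 2) - 3 = -2 - 3 = -5)
S(N, g) = -3 + g + 2*N (S(N, g) = -3 + (N + (N + g)) = -3 + (g + 2*N) = -3 + g + 2*N)
-333 - S(o(-3, -3), L) = -333 - (-3 - 5 + 2*((1/16)*(-3 + 3*(-3))/(-3))) = -333 - (-3 - 5 + 2*((1/16)*(-⅓)*(-3 - 9))) = -333 - (-3 - 5 + 2*((1/16)*(-⅓)*(-12))) = -333 - (-3 - 5 + 2*(¼)) = -333 - (-3 - 5 + ½) = -333 - 1*(-15/2) = -333 + 15/2 = -651/2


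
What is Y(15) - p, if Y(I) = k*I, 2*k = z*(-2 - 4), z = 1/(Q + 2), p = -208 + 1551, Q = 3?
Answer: -1352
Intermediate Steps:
p = 1343
z = 1/5 (z = 1/(3 + 2) = 1/5 ≈ 0.20000)
k = -3/5 (k = ((-2 - 4)/5)/2 = ((1/5)*(-6))/2 = (1/2)*(-6/5) = -3/5 ≈ -0.60000)
Y(I) = -3*I/5
Y(15) - p = -3/5*15 - 1*1343 = -9 - 1343 = -1352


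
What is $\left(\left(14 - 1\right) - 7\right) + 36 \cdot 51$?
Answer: $1842$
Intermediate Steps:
$\left(\left(14 - 1\right) - 7\right) + 36 \cdot 51 = \left(13 - 7\right) + 1836 = 6 + 1836 = 1842$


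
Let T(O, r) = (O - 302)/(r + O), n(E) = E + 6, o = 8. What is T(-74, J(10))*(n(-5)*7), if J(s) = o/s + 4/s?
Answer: 470/13 ≈ 36.154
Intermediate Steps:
J(s) = 12/s (J(s) = 8/s + 4/s = 12/s)
n(E) = 6 + E
T(O, r) = (-302 + O)/(O + r)
T(-74, J(10))*(n(-5)*7) = ((-302 - 74)/(-74 + 12/10))*((6 - 5)*7) = (-376/(-74 + 12*(⅒)))*(1*7) = (-376/(-74 + 6/5))*7 = (-376/(-364/5))*7 = -5/364*(-376)*7 = (470/91)*7 = 470/13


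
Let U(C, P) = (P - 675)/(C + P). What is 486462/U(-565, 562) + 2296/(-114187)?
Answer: 166642649734/12903131 ≈ 12915.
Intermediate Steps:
U(C, P) = (-675 + P)/(C + P)
486462/U(-565, 562) + 2296/(-114187) = 486462/(((-675 + 562)/(-565 + 562))) + 2296/(-114187) = 486462/((-113/(-3))) + 2296*(-1/114187) = 486462/((-⅓*(-113))) - 2296/114187 = 486462/(113/3) - 2296/114187 = 486462*(3/113) - 2296/114187 = 1459386/113 - 2296/114187 = 166642649734/12903131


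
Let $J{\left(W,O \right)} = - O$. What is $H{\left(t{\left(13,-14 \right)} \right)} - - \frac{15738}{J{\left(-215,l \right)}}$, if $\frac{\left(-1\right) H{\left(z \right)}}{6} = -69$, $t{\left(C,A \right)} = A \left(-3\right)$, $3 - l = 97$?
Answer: $\frac{27327}{47} \approx 581.43$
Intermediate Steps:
$l = -94$ ($l = 3 - 97 = -94$)
$t{\left(C,A \right)} = - 3 A$
$H{\left(z \right)} = 414$ ($H{\left(z \right)} = \left(-6\right) \left(-69\right) = 414$)
$H{\left(t{\left(13,-14 \right)} \right)} - - \frac{15738}{J{\left(-215,l \right)}} = 414 - - \frac{15738}{\left(-1\right) \left(-94\right)} = 414 - - \frac{15738}{94} = 414 - \left(-15738\right) \frac{1}{94} = 414 - - \frac{7869}{47} = 414 + \frac{7869}{47} = \frac{27327}{47}$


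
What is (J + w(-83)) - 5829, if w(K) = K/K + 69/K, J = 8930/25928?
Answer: -6271521857/1076012 ≈ -5828.5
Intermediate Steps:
J = 4465/12964 (J = 8930*(1/25928) = 4465/12964 ≈ 0.34442)
w(K) = 1 + 69/K
(J + w(-83)) - 5829 = (4465/12964 + (69 - 83)/(-83)) - 5829 = (4465/12964 - 1/83*(-14)) - 5829 = (4465/12964 + 14/83) - 5829 = 552091/1076012 - 5829 = -6271521857/1076012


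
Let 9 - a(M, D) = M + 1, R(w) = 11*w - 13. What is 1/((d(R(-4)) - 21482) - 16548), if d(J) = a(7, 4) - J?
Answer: -1/37972 ≈ -2.6335e-5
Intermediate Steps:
R(w) = -13 + 11*w
a(M, D) = 8 - M (a(M, D) = 9 - (M + 1) = 9 - (1 + M) = 9 + (-1 - M) = 8 - M)
d(J) = 1 - J (d(J) = (8 - 1*7) - J = (8 - 7) - J = 1 - J)
1/((d(R(-4)) - 21482) - 16548) = 1/(((1 - (-13 + 11*(-4))) - 21482) - 16548) = 1/(((1 - (-13 - 44)) - 21482) - 16548) = 1/(((1 - 1*(-57)) - 21482) - 16548) = 1/(((1 + 57) - 21482) - 16548) = 1/((58 - 21482) - 16548) = 1/(-21424 - 16548) = 1/(-37972) = -1/37972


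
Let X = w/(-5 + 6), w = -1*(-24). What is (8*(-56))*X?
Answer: -10752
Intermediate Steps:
w = 24
X = 24 (X = 24/(-5 + 6) = 24/1 = 24*1 = 24)
(8*(-56))*X = (8*(-56))*24 = -448*24 = -10752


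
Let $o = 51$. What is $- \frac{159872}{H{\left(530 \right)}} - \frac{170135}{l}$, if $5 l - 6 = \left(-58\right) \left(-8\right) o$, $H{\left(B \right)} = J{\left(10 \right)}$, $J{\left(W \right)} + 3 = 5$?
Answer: $- \frac{378587159}{4734} \approx -79972.0$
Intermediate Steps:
$J{\left(W \right)} = 2$ ($J{\left(W \right)} = -3 + 5 = 2$)
$H{\left(B \right)} = 2$
$l = 4734$ ($l = \frac{6}{5} + \frac{\left(-58\right) \left(-8\right) 51}{5} = \frac{6}{5} + \frac{464 \cdot 51}{5} = \frac{6}{5} + \frac{1}{5} \cdot 23664 = \frac{6}{5} + \frac{23664}{5} = 4734$)
$- \frac{159872}{H{\left(530 \right)}} - \frac{170135}{l} = - \frac{159872}{2} - \frac{170135}{4734} = \left(-159872\right) \frac{1}{2} - \frac{170135}{4734} = -79936 - \frac{170135}{4734} = - \frac{378587159}{4734}$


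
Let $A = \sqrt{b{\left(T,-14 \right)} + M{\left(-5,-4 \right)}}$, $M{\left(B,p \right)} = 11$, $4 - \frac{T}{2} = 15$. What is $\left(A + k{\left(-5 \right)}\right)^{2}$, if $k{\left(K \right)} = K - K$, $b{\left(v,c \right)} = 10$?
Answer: $21$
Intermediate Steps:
$T = -22$ ($T = 8 - 30 = -22$)
$A = \sqrt{21}$ ($A = \sqrt{10 + 11} = \sqrt{21} \approx 4.5826$)
$k{\left(K \right)} = 0$
$\left(A + k{\left(-5 \right)}\right)^{2} = \left(\sqrt{21} + 0\right)^{2} = \left(\sqrt{21}\right)^{2} = 21$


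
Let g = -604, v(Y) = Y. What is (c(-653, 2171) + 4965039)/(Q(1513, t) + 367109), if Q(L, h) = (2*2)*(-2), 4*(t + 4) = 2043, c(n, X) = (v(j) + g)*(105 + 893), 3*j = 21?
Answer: 1456411/122367 ≈ 11.902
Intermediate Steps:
j = 7 (j = (⅓)*21 = 7)
c(n, X) = -595806 (c(n, X) = (7 - 604)*(105 + 893) = -597*998 = -595806)
t = 2027/4 (t = -4 + (¼)*2043 = -4 + 2043/4 = 2027/4 ≈ 506.75)
Q(L, h) = -8 (Q(L, h) = 4*(-2) = -8)
(c(-653, 2171) + 4965039)/(Q(1513, t) + 367109) = (-595806 + 4965039)/(-8 + 367109) = 4369233/367101 = 4369233*(1/367101) = 1456411/122367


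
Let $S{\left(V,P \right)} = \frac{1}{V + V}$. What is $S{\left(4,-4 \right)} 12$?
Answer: $\frac{3}{2} \approx 1.5$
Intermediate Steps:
$S{\left(V,P \right)} = \frac{1}{2 V}$
$S{\left(4,-4 \right)} 12 = \frac{1}{2 \cdot 4} \cdot 12 = \frac{1}{2} \cdot \frac{1}{4} \cdot 12 = \frac{1}{8} \cdot 12 = \frac{3}{2}$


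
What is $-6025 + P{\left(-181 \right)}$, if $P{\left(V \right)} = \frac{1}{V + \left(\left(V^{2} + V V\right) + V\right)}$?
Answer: $- \frac{392588999}{65160} \approx -6025.0$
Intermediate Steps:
$P{\left(V \right)} = \frac{1}{2 V + 2 V^{2}}$ ($P{\left(V \right)} = \frac{1}{V + \left(\left(V^{2} + V^{2}\right) + V\right)} = \frac{1}{V + \left(2 V^{2} + V\right)} = \frac{1}{V + \left(V + 2 V^{2}\right)} = \frac{1}{2 V + 2 V^{2}}$)
$-6025 + P{\left(-181 \right)} = -6025 + \frac{1}{2 \left(-181\right) \left(1 - 181\right)} = -6025 + \frac{1}{2} \left(- \frac{1}{181}\right) \frac{1}{-180} = -6025 + \frac{1}{2} \left(- \frac{1}{181}\right) \left(- \frac{1}{180}\right) = -6025 + \frac{1}{65160} = - \frac{392588999}{65160}$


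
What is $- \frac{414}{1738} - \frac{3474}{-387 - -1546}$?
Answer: $- \frac{3258819}{1007171} \approx -3.2356$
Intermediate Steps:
$- \frac{414}{1738} - \frac{3474}{-387 - -1546} = \left(-414\right) \frac{1}{1738} - \frac{3474}{-387 + 1546} = - \frac{207}{869} - \frac{3474}{1159} = - \frac{3258819}{1007171}$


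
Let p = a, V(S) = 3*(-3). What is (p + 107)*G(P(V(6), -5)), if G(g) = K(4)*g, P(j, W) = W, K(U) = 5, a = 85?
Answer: -4800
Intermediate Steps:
V(S) = -9
p = 85
G(g) = 5*g
(p + 107)*G(P(V(6), -5)) = (85 + 107)*(5*(-5)) = 192*(-25) = -4800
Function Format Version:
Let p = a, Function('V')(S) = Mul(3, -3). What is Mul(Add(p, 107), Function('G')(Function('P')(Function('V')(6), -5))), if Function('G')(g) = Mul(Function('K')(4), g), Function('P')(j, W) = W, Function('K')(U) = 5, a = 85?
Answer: -4800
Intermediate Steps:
Function('V')(S) = -9
p = 85
Function('G')(g) = Mul(5, g)
Mul(Add(p, 107), Function('G')(Function('P')(Function('V')(6), -5))) = Mul(Add(85, 107), Mul(5, -5)) = Mul(192, -25) = -4800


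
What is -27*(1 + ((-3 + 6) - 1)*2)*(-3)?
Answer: 405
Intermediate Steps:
-27*(1 + ((-3 + 6) - 1)*2)*(-3) = -27*(1 + (3 - 1)*2)*(-3) = -27*(1 + 2*2)*(-3) = -27*(1 + 4)*(-3) = -27*5*(-3) = -135*(-3) = 405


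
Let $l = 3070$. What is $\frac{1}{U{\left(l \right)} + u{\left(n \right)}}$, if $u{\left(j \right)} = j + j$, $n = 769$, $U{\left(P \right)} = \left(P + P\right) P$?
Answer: $\frac{1}{18851338} \approx 5.3047 \cdot 10^{-8}$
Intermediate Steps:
$U{\left(P \right)} = 2 P^{2}$ ($U{\left(P \right)} = 2 P P = 2 P^{2}$)
$u{\left(j \right)} = 2 j$
$\frac{1}{U{\left(l \right)} + u{\left(n \right)}} = \frac{1}{2 \cdot 3070^{2} + 2 \cdot 769} = \frac{1}{2 \cdot 9424900 + 1538} = \frac{1}{18849800 + 1538} = \frac{1}{18851338}$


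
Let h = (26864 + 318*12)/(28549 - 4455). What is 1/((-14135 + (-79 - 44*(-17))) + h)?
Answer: -12047/162209562 ≈ -7.4268e-5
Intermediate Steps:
h = 15340/12047 (h = (26864 + 3816)/24094 = 30680*(1/24094) = 15340/12047 ≈ 1.2733)
1/((-14135 + (-79 - 44*(-17))) + h) = 1/((-14135 + (-79 - 44*(-17))) + 15340/12047) = 1/((-14135 + (-79 + 748)) + 15340/12047) = 1/((-14135 + 669) + 15340/12047) = 1/(-13466 + 15340/12047) = 1/(-162209562/12047) = -12047/162209562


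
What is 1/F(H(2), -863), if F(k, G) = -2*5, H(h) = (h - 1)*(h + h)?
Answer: -⅒ ≈ -0.10000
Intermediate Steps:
H(h) = 2*h*(-1 + h) (H(h) = (-1 + h)*(2*h) = 2*h*(-1 + h))
F(k, G) = -10
1/F(H(2), -863) = 1/(-10) = -⅒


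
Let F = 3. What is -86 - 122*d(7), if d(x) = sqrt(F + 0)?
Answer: -86 - 122*sqrt(3) ≈ -297.31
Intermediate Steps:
d(x) = sqrt(3) (d(x) = sqrt(3 + 0) = sqrt(3))
-86 - 122*d(7) = -86 - 122*sqrt(3)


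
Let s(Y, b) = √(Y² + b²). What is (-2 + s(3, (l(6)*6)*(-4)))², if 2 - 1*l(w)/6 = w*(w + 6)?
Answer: 101606413 - 12*√11289601 ≈ 1.0157e+8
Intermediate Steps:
l(w) = 12 - 6*w*(6 + w) (l(w) = 12 - 6*w*(w + 6) = 12 - 6*w*(6 + w))
(-2 + s(3, (l(6)*6)*(-4)))² = (-2 + √(3² + (((12 - 36*6 - 6*6²)*6)*(-4))²))² = (-2 + √(9 + (((12 - 216 - 6*36)*6)*(-4))²))² = (-2 + √(9 + (((12 - 216 - 216)*6)*(-4))²))² = (-2 + √(9 + (-420*6*(-4))²))² = (-2 + √(9 + (-2520*(-4))²))² = (-2 + √(9 + 10080²))² = (-2 + √(9 + 101606400))² = (-2 + √101606409)² = (-2 + 3*√11289601)²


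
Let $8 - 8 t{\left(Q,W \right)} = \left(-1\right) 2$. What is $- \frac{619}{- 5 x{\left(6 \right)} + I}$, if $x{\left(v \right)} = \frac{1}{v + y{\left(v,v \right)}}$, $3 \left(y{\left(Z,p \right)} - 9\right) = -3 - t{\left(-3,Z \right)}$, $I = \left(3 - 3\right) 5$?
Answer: $\frac{100897}{60} \approx 1681.6$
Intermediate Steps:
$I = 0$ ($I = 0 \cdot 5 = 0$)
$t{\left(Q,W \right)} = \frac{5}{4}$ ($t{\left(Q,W \right)} = 1 - \frac{\left(-1\right) 2}{8} = 1 - - \frac{1}{4} = 1 + \frac{1}{4} = \frac{5}{4}$)
$y{\left(Z,p \right)} = \frac{91}{12}$ ($y{\left(Z,p \right)} = 9 + \frac{-3 - \frac{5}{4}}{3} = 9 + \frac{1}{3} \left(- \frac{17}{4}\right) = 9 - \frac{17}{12} = \frac{91}{12}$)
$x{\left(v \right)} = \frac{1}{\frac{91}{12} + v}$ ($x{\left(v \right)} = \frac{1}{v + \frac{91}{12}} = \frac{1}{\frac{91}{12} + v}$)
$- \frac{619}{- 5 x{\left(6 \right)} + I} = - \frac{619}{- 5 \frac{12}{91 + 12 \cdot 6} + 0} = - \frac{619}{- 5 \frac{12}{91 + 72} + 0} = - \frac{619}{- 5 \cdot \frac{12}{163} + 0} = - \frac{619}{- 5 \cdot 12 \cdot \frac{1}{163} + 0} = - \frac{619}{\left(-5\right) \frac{12}{163} + 0} = - \frac{619}{- \frac{60}{163} + 0} = - \frac{619}{- \frac{60}{163}} = \left(-619\right) \left(- \frac{163}{60}\right) = \frac{100897}{60}$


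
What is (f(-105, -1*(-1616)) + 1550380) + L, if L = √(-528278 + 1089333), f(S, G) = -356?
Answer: 1550024 + 101*√55 ≈ 1.5508e+6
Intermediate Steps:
L = 101*√55 (L = √561055 = 101*√55 ≈ 749.04)
(f(-105, -1*(-1616)) + 1550380) + L = (-356 + 1550380) + 101*√55 = 1550024 + 101*√55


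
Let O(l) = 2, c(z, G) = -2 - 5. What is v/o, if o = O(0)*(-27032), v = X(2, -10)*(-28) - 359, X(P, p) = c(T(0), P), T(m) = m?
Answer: 163/54064 ≈ 0.0030149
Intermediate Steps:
c(z, G) = -7
X(P, p) = -7
v = -163 (v = -7*(-28) - 359 = 196 - 359 = -163)
o = -54064 (o = 2*(-27032) = -54064)
v/o = -163/(-54064) = -163*(-1/54064) = 163/54064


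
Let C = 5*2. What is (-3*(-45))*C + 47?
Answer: 1397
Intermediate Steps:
C = 10
(-3*(-45))*C + 47 = -3*(-45)*10 + 47 = 135*10 + 47 = 1350 + 47 = 1397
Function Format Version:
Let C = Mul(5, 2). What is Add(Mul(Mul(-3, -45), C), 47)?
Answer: 1397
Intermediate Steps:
C = 10
Add(Mul(Mul(-3, -45), C), 47) = Add(Mul(Mul(-3, -45), 10), 47) = Add(Mul(135, 10), 47) = Add(1350, 47) = 1397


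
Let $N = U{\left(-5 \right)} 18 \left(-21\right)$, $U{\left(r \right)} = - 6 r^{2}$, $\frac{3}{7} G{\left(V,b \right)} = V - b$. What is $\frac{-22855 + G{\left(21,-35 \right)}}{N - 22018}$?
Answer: $- \frac{68173}{104046} \approx -0.65522$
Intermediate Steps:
$G{\left(V,b \right)} = - \frac{7 b}{3} + \frac{7 V}{3}$ ($G{\left(V,b \right)} = \frac{7 \left(V - b\right)}{3} = - \frac{7 b}{3} + \frac{7 V}{3}$)
$N = 56700$ ($N = - 6 \left(-5\right)^{2} \cdot 18 \left(-21\right) = \left(-6\right) 25 \cdot 18 \left(-21\right) = \left(-150\right) 18 \left(-21\right) = \left(-2700\right) \left(-21\right) = 56700$)
$\frac{-22855 + G{\left(21,-35 \right)}}{N - 22018} = \frac{-22855 + \left(\left(- \frac{7}{3}\right) \left(-35\right) + \frac{7}{3} \cdot 21\right)}{56700 - 22018} = \frac{-22855 + \left(\frac{245}{3} + 49\right)}{34682} = \left(-22855 + \frac{392}{3}\right) \frac{1}{34682} = \left(- \frac{68173}{3}\right) \frac{1}{34682} = - \frac{68173}{104046}$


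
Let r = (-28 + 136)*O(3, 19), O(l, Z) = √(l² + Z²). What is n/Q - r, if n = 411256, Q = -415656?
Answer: -51407/51957 - 108*√370 ≈ -2078.4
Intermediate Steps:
O(l, Z) = √(Z² + l²)
r = 108*√370 (r = (-28 + 136)*√(19² + 3²) = 108*√(361 + 9) = 108*√370 ≈ 2077.4)
n/Q - r = 411256/(-415656) - 108*√370 = 411256*(-1/415656) - 108*√370 = -51407/51957 - 108*√370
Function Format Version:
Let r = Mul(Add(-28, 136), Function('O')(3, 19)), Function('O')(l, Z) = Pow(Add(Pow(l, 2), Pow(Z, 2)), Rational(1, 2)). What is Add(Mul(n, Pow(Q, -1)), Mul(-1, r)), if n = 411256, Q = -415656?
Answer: Add(Rational(-51407, 51957), Mul(-108, Pow(370, Rational(1, 2)))) ≈ -2078.4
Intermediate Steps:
Function('O')(l, Z) = Pow(Add(Pow(Z, 2), Pow(l, 2)), Rational(1, 2))
r = Mul(108, Pow(370, Rational(1, 2))) (r = Mul(Add(-28, 136), Pow(Add(Pow(19, 2), Pow(3, 2)), Rational(1, 2))) = Mul(108, Pow(Add(361, 9), Rational(1, 2))) = Mul(108, Pow(370, Rational(1, 2))) ≈ 2077.4)
Add(Mul(n, Pow(Q, -1)), Mul(-1, r)) = Add(Mul(411256, Pow(-415656, -1)), Mul(-1, Mul(108, Pow(370, Rational(1, 2))))) = Add(Mul(411256, Rational(-1, 415656)), Mul(-108, Pow(370, Rational(1, 2)))) = Add(Rational(-51407, 51957), Mul(-108, Pow(370, Rational(1, 2))))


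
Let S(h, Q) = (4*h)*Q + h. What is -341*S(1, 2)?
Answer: -3069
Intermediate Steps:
S(h, Q) = h + 4*Q*h (S(h, Q) = 4*Q*h + h = h + 4*Q*h)
-341*S(1, 2) = -341*(1 + 4*2) = -341*(1 + 8) = -341*9 = -3069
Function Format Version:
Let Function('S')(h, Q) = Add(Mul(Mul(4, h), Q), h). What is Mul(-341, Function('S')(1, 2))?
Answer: -3069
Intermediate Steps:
Function('S')(h, Q) = Add(h, Mul(4, Q, h)) (Function('S')(h, Q) = Add(Mul(4, Q, h), h) = Add(h, Mul(4, Q, h)))
Mul(-341, Function('S')(1, 2)) = Mul(-341, Mul(1, Add(1, Mul(4, 2)))) = Mul(-341, Mul(1, Add(1, 8))) = Mul(-341, Mul(1, 9)) = Mul(-341, 9) = -3069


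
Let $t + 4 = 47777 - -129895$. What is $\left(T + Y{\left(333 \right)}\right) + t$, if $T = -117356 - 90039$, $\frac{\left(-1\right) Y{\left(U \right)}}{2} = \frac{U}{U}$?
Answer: $-29729$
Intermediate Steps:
$Y{\left(U \right)} = -2$ ($Y{\left(U \right)} = - 2 \frac{U}{U} = \left(-2\right) 1 = -2$)
$t = 177668$ ($t = -4 + \left(47777 - -129895\right) = -4 + \left(47777 + 129895\right) = -4 + 177672 = 177668$)
$T = -207395$
$\left(T + Y{\left(333 \right)}\right) + t = \left(-207395 - 2\right) + 177668 = -207397 + 177668 = -29729$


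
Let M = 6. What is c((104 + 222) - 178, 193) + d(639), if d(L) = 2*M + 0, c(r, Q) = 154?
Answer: 166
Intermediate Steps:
d(L) = 12 (d(L) = 2*6 + 0 = 12 + 0 = 12)
c((104 + 222) - 178, 193) + d(639) = 154 + 12 = 166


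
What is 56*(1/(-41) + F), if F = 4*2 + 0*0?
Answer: 18312/41 ≈ 446.63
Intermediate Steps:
F = 8 (F = 8 + 0 = 8)
56*(1/(-41) + F) = 56*(1/(-41) + 8) = 56*(-1/41 + 8) = 56*(327/41) = 18312/41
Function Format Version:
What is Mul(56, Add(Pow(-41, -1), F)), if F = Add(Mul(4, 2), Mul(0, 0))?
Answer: Rational(18312, 41) ≈ 446.63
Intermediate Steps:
F = 8 (F = Add(8, 0) = 8)
Mul(56, Add(Pow(-41, -1), F)) = Mul(56, Add(Pow(-41, -1), 8)) = Mul(56, Add(Rational(-1, 41), 8)) = Mul(56, Rational(327, 41)) = Rational(18312, 41)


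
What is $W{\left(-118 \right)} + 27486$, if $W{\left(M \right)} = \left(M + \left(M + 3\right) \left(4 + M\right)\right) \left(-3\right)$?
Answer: $-11490$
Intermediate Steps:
$W{\left(M \right)} = - 3 M - 3 \left(3 + M\right) \left(4 + M\right)$ ($W{\left(M \right)} = \left(M + \left(3 + M\right) \left(4 + M\right)\right) \left(-3\right) = - 3 M - 3 \left(3 + M\right) \left(4 + M\right)$)
$W{\left(-118 \right)} + 27486 = \left(-36 - -2832 - 3 \left(-118\right)^{2}\right) + 27486 = \left(-36 + 2832 - 41772\right) + 27486 = -38976 + 27486 = -11490$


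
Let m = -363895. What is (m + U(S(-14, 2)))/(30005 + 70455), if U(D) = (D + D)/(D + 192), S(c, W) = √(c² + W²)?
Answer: -333546167/92081636 + 24*√2/23020409 ≈ -3.6223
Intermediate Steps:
S(c, W) = √(W² + c²)
U(D) = 2*D/(192 + D) (U(D) = (2*D)/(192 + D) = 2*D/(192 + D))
(m + U(S(-14, 2)))/(30005 + 70455) = (-363895 + 2*√(2² + (-14)²)/(192 + √(2² + (-14)²)))/(30005 + 70455) = (-363895 + 2*√(4 + 196)/(192 + √(4 + 196)))/100460 = (-363895 + 2*√200/(192 + √200))*(1/100460) = (-363895 + 2*(10*√2)/(192 + 10*√2))*(1/100460) = (-363895 + 20*√2/(192 + 10*√2))*(1/100460) = -72779/20092 + √2/(5023*(192 + 10*√2))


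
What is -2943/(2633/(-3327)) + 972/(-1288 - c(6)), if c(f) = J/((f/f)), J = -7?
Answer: 4180058055/1124291 ≈ 3717.9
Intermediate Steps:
c(f) = -7 (c(f) = -7/(f/f) = -7/1 = -7*1 = -7)
-2943/(2633/(-3327)) + 972/(-1288 - c(6)) = -2943/(2633/(-3327)) + 972/(-1288 - 1*(-7)) = -2943/(2633*(-1/3327)) + 972/(-1288 + 7) = -2943/(-2633/3327) + 972/(-1281) = -2943*(-3327/2633) + 972*(-1/1281) = 9791361/2633 - 324/427 = 4180058055/1124291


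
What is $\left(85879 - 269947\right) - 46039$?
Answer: $-230107$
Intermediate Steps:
$\left(85879 - 269947\right) - 46039 = -184068 - 46039 = -230107$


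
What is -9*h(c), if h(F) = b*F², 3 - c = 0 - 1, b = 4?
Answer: -576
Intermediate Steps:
c = 4 (c = 3 - (0 - 1) = 3 - 1*(-1) = 3 + 1 = 4)
h(F) = 4*F²
-9*h(c) = -36*4² = -36*16 = -9*64 = -576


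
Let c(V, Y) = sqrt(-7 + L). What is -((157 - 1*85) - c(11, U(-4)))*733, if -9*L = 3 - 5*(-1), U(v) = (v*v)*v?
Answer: -52776 + 733*I*sqrt(71)/3 ≈ -52776.0 + 2058.8*I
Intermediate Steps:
U(v) = v**3 (U(v) = v**2*v = v**3)
L = -8/9 (L = -(3 - 5*(-1))/9 = -(3 + 5)/9 = -1/9*8 = -8/9 ≈ -0.88889)
c(V, Y) = I*sqrt(71)/3 (c(V, Y) = sqrt(-7 - 8/9) = sqrt(-71/9) = I*sqrt(71)/3)
-((157 - 1*85) - c(11, U(-4)))*733 = -((157 - 1*85) - I*sqrt(71)/3)*733 = -((157 - 85) - I*sqrt(71)/3)*733 = -(72 - I*sqrt(71)/3)*733 = -(52776 - 733*I*sqrt(71)/3) = -52776 + 733*I*sqrt(71)/3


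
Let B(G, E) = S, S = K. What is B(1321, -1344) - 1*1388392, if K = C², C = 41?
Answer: -1386711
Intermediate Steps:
K = 1681 (K = 41² = 1681)
S = 1681
B(G, E) = 1681
B(1321, -1344) - 1*1388392 = 1681 - 1*1388392 = 1681 - 1388392 = -1386711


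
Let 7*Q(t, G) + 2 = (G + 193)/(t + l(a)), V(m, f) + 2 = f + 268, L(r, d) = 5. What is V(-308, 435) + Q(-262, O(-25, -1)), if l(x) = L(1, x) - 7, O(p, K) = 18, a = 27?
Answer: 1294709/1848 ≈ 700.60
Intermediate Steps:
V(m, f) = 266 + f (V(m, f) = -2 + (f + 268) = -2 + (268 + f) = 266 + f)
l(x) = -2 (l(x) = 5 - 7 = -2)
Q(t, G) = -2/7 + (193 + G)/(7*(-2 + t)) (Q(t, G) = -2/7 + ((G + 193)/(t - 2))/7 = -2/7 + ((193 + G)/(-2 + t))/7 = -2/7 + (193 + G)/(7*(-2 + t)))
V(-308, 435) + Q(-262, O(-25, -1)) = (266 + 435) + (197 + 18 - 2*(-262))/(7*(-2 - 262)) = 701 + (⅐)*(197 + 18 + 524)/(-264) = 701 + (⅐)*(-1/264)*739 = 701 - 739/1848 = 1294709/1848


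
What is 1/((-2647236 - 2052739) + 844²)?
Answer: -1/3987639 ≈ -2.5077e-7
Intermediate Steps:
1/((-2647236 - 2052739) + 844²) = 1/(-4699975 + 712336) = 1/(-3987639) = -1/3987639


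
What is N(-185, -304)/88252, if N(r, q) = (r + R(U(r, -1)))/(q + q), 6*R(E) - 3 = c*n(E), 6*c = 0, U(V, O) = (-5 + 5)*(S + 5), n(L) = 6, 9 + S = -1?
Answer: 369/107314432 ≈ 3.4385e-6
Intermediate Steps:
S = -10 (S = -9 - 1 = -10)
U(V, O) = 0 (U(V, O) = (-5 + 5)*(-10 + 5) = 0*(-5) = 0)
c = 0 (c = (⅙)*0 = 0)
R(E) = ½ (R(E) = ½ + (0*6)/6 = ½ + (⅙)*0 = ½ + 0 = ½)
N(r, q) = (½ + r)/(2*q) (N(r, q) = (r + ½)/(q + q) = (½ + r)/((2*q)) = (½ + r)*(1/(2*q)) = (½ + r)/(2*q))
N(-185, -304)/88252 = ((¼)*(1 + 2*(-185))/(-304))/88252 = ((¼)*(-1/304)*(1 - 370))*(1/88252) = ((¼)*(-1/304)*(-369))*(1/88252) = (369/1216)*(1/88252) = 369/107314432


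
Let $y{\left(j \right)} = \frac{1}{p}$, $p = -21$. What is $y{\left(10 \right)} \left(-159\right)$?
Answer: $\frac{53}{7} \approx 7.5714$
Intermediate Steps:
$y{\left(j \right)} = - \frac{1}{21}$ ($y{\left(j \right)} = \frac{1}{-21} = - \frac{1}{21}$)
$y{\left(10 \right)} \left(-159\right) = \left(- \frac{1}{21}\right) \left(-159\right) = \frac{53}{7}$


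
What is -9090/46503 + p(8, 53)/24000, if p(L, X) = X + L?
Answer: -23924813/124008000 ≈ -0.19293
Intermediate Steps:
p(L, X) = L + X
-9090/46503 + p(8, 53)/24000 = -9090/46503 + (8 + 53)/24000 = -9090*1/46503 + 61*(1/24000) = -1010/5167 + 61/24000 = -23924813/124008000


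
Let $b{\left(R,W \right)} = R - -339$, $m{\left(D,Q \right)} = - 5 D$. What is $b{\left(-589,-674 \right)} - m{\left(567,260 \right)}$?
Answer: $2585$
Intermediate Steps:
$b{\left(R,W \right)} = 339 + R$ ($b{\left(R,W \right)} = R + 339 = 339 + R$)
$b{\left(-589,-674 \right)} - m{\left(567,260 \right)} = \left(339 - 589\right) - \left(-5\right) 567 = -250 - -2835 = -250 + 2835 = 2585$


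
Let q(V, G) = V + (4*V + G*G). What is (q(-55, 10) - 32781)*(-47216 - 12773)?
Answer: 1976997484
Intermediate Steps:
q(V, G) = G² + 5*V (q(V, G) = V + (4*V + G²) = V + (G² + 4*V) = G² + 5*V)
(q(-55, 10) - 32781)*(-47216 - 12773) = ((10² + 5*(-55)) - 32781)*(-47216 - 12773) = ((100 - 275) - 32781)*(-59989) = (-175 - 32781)*(-59989) = -32956*(-59989) = 1976997484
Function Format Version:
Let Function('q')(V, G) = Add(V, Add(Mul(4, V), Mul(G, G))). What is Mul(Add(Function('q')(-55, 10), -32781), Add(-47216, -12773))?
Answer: 1976997484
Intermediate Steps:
Function('q')(V, G) = Add(Pow(G, 2), Mul(5, V)) (Function('q')(V, G) = Add(V, Add(Mul(4, V), Pow(G, 2))) = Add(V, Add(Pow(G, 2), Mul(4, V))) = Add(Pow(G, 2), Mul(5, V)))
Mul(Add(Function('q')(-55, 10), -32781), Add(-47216, -12773)) = Mul(Add(Add(Pow(10, 2), Mul(5, -55)), -32781), Add(-47216, -12773)) = Mul(Add(Add(100, -275), -32781), -59989) = Mul(Add(-175, -32781), -59989) = Mul(-32956, -59989) = 1976997484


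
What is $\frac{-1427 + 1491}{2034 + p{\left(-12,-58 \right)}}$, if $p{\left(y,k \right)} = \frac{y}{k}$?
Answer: $\frac{116}{3687} \approx 0.031462$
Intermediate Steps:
$\frac{-1427 + 1491}{2034 + p{\left(-12,-58 \right)}} = \frac{-1427 + 1491}{2034 - \frac{12}{-58}} = \frac{64}{2034 - - \frac{6}{29}} = \frac{64}{2034 + \frac{6}{29}} = \frac{64}{\frac{58992}{29}} = 64 \cdot \frac{29}{58992} = \frac{116}{3687}$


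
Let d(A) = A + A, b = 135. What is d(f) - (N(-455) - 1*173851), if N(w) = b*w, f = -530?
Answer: 234216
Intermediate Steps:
N(w) = 135*w
d(A) = 2*A
d(f) - (N(-455) - 1*173851) = 2*(-530) - (135*(-455) - 1*173851) = -1060 - (-61425 - 173851) = -1060 - 1*(-235276) = -1060 + 235276 = 234216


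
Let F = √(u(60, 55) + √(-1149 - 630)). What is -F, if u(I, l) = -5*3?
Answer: -√(-15 + I*√1779) ≈ -3.8579 - 5.4665*I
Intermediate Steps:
u(I, l) = -15
F = √(-15 + I*√1779) (F = √(-15 + √(-1149 - 630)) = √(-15 + √(-1779)) = √(-15 + I*√1779) ≈ 3.8579 + 5.4665*I)
-F = -√(-15 + I*√1779)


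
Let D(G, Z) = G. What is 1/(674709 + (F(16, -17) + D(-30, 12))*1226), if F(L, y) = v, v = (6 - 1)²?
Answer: 1/668579 ≈ 1.4957e-6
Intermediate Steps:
v = 25 (v = 5² = 25)
F(L, y) = 25
1/(674709 + (F(16, -17) + D(-30, 12))*1226) = 1/(674709 + (25 - 30)*1226) = 1/(674709 - 5*1226) = 1/(674709 - 6130) = 1/668579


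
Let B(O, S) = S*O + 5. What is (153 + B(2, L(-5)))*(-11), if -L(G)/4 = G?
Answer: -2178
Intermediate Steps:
L(G) = -4*G
B(O, S) = 5 + O*S (B(O, S) = O*S + 5 = 5 + O*S)
(153 + B(2, L(-5)))*(-11) = (153 + (5 + 2*(-4*(-5))))*(-11) = (153 + (5 + 2*20))*(-11) = (153 + (5 + 40))*(-11) = (153 + 45)*(-11) = 198*(-11) = -2178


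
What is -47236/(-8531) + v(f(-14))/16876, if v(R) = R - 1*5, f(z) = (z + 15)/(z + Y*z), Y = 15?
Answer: 178553097613/32249090944 ≈ 5.5367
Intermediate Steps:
f(z) = (15 + z)/(16*z) (f(z) = (z + 15)/(z + 15*z) = (15 + z)/((16*z)) = (15 + z)*(1/(16*z)) = (15 + z)/(16*z))
v(R) = -5 + R (v(R) = R - 5 = -5 + R)
-47236/(-8531) + v(f(-14))/16876 = -47236/(-8531) + (-5 + (1/16)*(15 - 14)/(-14))/16876 = -47236*(-1/8531) + (-5 + (1/16)*(-1/14)*1)*(1/16876) = 47236/8531 + (-5 - 1/224)*(1/16876) = 47236/8531 - 1121/224*1/16876 = 47236/8531 - 1121/3780224 = 178553097613/32249090944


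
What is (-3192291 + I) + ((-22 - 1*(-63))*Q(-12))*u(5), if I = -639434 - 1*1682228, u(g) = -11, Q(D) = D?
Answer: -5508541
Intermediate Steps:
I = -2321662 (I = -639434 - 1682228 = -2321662)
(-3192291 + I) + ((-22 - 1*(-63))*Q(-12))*u(5) = (-3192291 - 2321662) + ((-22 - 1*(-63))*(-12))*(-11) = -5513953 + ((-22 + 63)*(-12))*(-11) = -5513953 + (41*(-12))*(-11) = -5513953 - 492*(-11) = -5513953 + 5412 = -5508541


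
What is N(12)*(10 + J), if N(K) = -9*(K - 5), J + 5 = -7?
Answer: 126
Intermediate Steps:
J = -12 (J = -5 - 7 = -12)
N(K) = 45 - 9*K (N(K) = -9*(-5 + K) = 45 - 9*K)
N(12)*(10 + J) = (45 - 9*12)*(10 - 12) = (45 - 108)*(-2) = -63*(-2) = 126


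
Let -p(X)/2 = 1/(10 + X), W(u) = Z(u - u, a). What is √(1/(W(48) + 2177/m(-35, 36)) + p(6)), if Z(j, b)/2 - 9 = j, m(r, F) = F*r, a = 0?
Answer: I*√8722562/11716 ≈ 0.25208*I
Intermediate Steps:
Z(j, b) = 18 + 2*j
W(u) = 18 (W(u) = 18 + 2*(u - u) = 18 + 2*0 = 18 + 0 = 18)
p(X) = -2/(10 + X)
√(1/(W(48) + 2177/m(-35, 36)) + p(6)) = √(1/(18 + 2177/((36*(-35)))) - 2/(10 + 6)) = √(1/(18 + 2177/(-1260)) - 2/16) = √(1/(18 + 2177*(-1/1260)) - 2*1/16) = √(1/(18 - 311/180) - ⅛) = √(1/(2929/180) - ⅛) = √(180/2929 - ⅛) = √(-1489/23432) = I*√8722562/11716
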